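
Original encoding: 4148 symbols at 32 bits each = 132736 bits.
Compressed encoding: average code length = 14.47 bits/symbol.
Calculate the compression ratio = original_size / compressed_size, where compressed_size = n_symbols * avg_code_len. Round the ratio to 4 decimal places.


original_size = n_symbols * orig_bits = 4148 * 32 = 132736 bits
compressed_size = n_symbols * avg_code_len = 4148 * 14.47 = 60021.56 bits
ratio = original_size / compressed_size = 132736 / 60021.56 = 2.2115

Compression ratio = 2.2115


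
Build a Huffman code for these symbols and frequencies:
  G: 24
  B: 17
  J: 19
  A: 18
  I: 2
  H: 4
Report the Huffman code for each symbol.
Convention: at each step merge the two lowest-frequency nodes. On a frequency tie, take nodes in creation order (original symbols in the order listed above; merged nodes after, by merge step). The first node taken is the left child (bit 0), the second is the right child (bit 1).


Huffman tree construction:
Step 1: Merge I(2) + H(4) = 6
Step 2: Merge (I+H)(6) + B(17) = 23
Step 3: Merge A(18) + J(19) = 37
Step 4: Merge ((I+H)+B)(23) + G(24) = 47
Step 5: Merge (A+J)(37) + (((I+H)+B)+G)(47) = 84
Read each symbol's code off the tree from the root (left child = 0, right child = 1).

Codes:
  G: 11 (length 2)
  B: 101 (length 3)
  J: 01 (length 2)
  A: 00 (length 2)
  I: 1000 (length 4)
  H: 1001 (length 4)
Average code length: 197/84 = 2.3452 bits/symbol


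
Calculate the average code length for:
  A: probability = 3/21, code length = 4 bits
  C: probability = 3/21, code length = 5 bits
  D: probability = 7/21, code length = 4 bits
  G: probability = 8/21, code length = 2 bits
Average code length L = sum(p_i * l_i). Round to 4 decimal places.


Weighted contributions p_i * l_i:
  A: (3/21) * 4 = 12/21
  C: (3/21) * 5 = 15/21
  D: (7/21) * 4 = 28/21
  G: (8/21) * 2 = 16/21
Sum = (12 + 15 + 28 + 16)/21 = 71/21

L = 71/21 = 3.3810 bits/symbol


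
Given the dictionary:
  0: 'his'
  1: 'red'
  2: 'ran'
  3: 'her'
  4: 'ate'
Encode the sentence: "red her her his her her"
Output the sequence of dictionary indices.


Look up each word in the dictionary:
  'red' -> 1
  'her' -> 3
  'her' -> 3
  'his' -> 0
  'her' -> 3
  'her' -> 3

Encoded: [1, 3, 3, 0, 3, 3]


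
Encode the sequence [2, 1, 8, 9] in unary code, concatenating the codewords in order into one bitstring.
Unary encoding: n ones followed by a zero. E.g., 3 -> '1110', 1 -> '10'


Encode each number as n ones followed by a terminating 0:
  2 -> 110 (3 bits)
  1 -> 10 (2 bits)
  8 -> 111111110 (9 bits)
  9 -> 1111111110 (10 bits)
Total length = 3 + 2 + 9 + 10 = 24 bits.

Unary([2, 1, 8, 9]) = 110101111111101111111110 (24 bits)


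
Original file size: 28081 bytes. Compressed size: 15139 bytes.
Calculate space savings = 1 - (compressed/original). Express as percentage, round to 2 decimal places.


ratio = compressed/original = 15139/28081 = 0.539119
savings = 1 - ratio = 1 - 0.539119 = 0.460881
as a percentage: 0.460881 * 100 = 46.09%

Space savings = 1 - 15139/28081 = 46.09%


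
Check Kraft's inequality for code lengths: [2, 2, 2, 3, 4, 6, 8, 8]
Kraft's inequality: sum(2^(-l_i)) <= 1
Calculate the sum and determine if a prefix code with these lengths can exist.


Sum = 2^(-2) + 2^(-2) + 2^(-2) + 2^(-3) + 2^(-4) + 2^(-6) + 2^(-8) + 2^(-8)
    = 0.25 + 0.25 + 0.25 + 0.125 + 0.0625 + 0.015625 + 0.00390625 + 0.00390625
    = 246/256 = 0.9609375
Since 0.9609375 <= 1, Kraft's inequality IS satisfied.
A prefix code with these lengths CAN exist.

Kraft sum = 0.9609375. Satisfied.


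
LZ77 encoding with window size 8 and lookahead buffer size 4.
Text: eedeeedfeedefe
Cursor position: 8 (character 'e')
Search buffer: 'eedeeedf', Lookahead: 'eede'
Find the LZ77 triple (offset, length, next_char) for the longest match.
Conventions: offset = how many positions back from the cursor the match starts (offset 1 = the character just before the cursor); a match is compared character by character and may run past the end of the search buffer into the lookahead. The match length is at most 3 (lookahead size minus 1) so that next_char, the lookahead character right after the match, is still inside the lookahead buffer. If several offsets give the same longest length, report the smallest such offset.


Try each offset into the search buffer:
  offset=1 (pos 7, char 'f'): match length 0
  offset=2 (pos 6, char 'd'): match length 0
  offset=3 (pos 5, char 'e'): match length 1
  offset=4 (pos 4, char 'e'): match length 3
  offset=5 (pos 3, char 'e'): match length 2
  offset=6 (pos 2, char 'd'): match length 0
  offset=7 (pos 1, char 'e'): match length 1
  offset=8 (pos 0, char 'e'): match length 3
Longest match has length 3, found at offsets 4, 8; take the smallest, offset 4.
next_char = character at position 8 + 3 = 11 -> 'e'

Best match: offset=4, length=3 (matching 'eed' starting at position 4)
LZ77 triple: (4, 3, 'e')


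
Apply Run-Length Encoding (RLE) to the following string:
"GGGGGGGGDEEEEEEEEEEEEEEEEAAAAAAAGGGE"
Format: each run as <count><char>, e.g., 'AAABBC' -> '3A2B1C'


Scanning runs left to right:
  i=0: run of 'G' x 8 -> '8G'
  i=8: run of 'D' x 1 -> '1D'
  i=9: run of 'E' x 16 -> '16E'
  i=25: run of 'A' x 7 -> '7A'
  i=32: run of 'G' x 3 -> '3G'
  i=35: run of 'E' x 1 -> '1E'

RLE = 8G1D16E7A3G1E


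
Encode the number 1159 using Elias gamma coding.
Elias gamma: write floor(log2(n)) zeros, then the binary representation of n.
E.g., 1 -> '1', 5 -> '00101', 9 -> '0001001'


num_bits = floor(log2(1159)) + 1 = 11
leading_zeros = num_bits - 1 = 10
binary(1159) = 10010000111

Elias gamma(1159) = '0000000000' + '10010000111' = 000000000010010000111 (21 bits)


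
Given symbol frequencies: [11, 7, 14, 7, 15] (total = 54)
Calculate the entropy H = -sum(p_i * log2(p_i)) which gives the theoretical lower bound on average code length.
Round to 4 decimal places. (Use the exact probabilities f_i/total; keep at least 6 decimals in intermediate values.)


Per-symbol terms -p_i * log2(p_i) with p_i = f_i/54:
  p = 11/54 = 0.203704: log2(p) = -2.295456, -p*log2(p) = 0.467593
  p = 7/54 = 0.129630: log2(p) = -2.947533, -p*log2(p) = 0.382088
  p = 14/54 = 0.259259: log2(p) = -1.947533, -p*log2(p) = 0.504916
  p = 7/54 = 0.129630: log2(p) = -2.947533, -p*log2(p) = 0.382088
  p = 15/54 = 0.277778: log2(p) = -1.847997, -p*log2(p) = 0.513332
H = 0.467593 + 0.382088 + 0.504916 + 0.382088 + 0.513332 = 2.250017

H = 2.25 bits/symbol


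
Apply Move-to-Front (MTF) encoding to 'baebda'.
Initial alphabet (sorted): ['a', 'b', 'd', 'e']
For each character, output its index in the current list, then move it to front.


MTF encoding:
'b': index 1 in ['a', 'b', 'd', 'e'] -> ['b', 'a', 'd', 'e']
'a': index 1 in ['b', 'a', 'd', 'e'] -> ['a', 'b', 'd', 'e']
'e': index 3 in ['a', 'b', 'd', 'e'] -> ['e', 'a', 'b', 'd']
'b': index 2 in ['e', 'a', 'b', 'd'] -> ['b', 'e', 'a', 'd']
'd': index 3 in ['b', 'e', 'a', 'd'] -> ['d', 'b', 'e', 'a']
'a': index 3 in ['d', 'b', 'e', 'a'] -> ['a', 'd', 'b', 'e']


Output: [1, 1, 3, 2, 3, 3]


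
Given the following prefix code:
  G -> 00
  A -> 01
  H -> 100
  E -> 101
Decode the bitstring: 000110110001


Decoding step by step:
Bits 00 -> G
Bits 01 -> A
Bits 101 -> E
Bits 100 -> H
Bits 01 -> A


Decoded message: GAEHA


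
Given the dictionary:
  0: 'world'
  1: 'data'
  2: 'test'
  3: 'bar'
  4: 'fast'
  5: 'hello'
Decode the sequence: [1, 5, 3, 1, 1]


Look up each index in the dictionary:
  1 -> 'data'
  5 -> 'hello'
  3 -> 'bar'
  1 -> 'data'
  1 -> 'data'

Decoded: "data hello bar data data"


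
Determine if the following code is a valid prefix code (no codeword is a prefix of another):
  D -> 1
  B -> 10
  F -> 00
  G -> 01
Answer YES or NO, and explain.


Checking each pair (does one codeword prefix another?):
  D='1' vs B='10': prefix -- VIOLATION

NO -- this is NOT a valid prefix code. D (1) is a prefix of B (10).


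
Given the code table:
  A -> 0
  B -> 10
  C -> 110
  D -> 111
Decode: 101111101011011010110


Decoding:
10 -> B
111 -> D
110 -> C
10 -> B
110 -> C
110 -> C
10 -> B
110 -> C


Result: BDCBCCBC


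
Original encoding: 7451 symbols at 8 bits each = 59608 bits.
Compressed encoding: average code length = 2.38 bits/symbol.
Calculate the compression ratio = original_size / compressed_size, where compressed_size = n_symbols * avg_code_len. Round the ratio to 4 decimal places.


original_size = n_symbols * orig_bits = 7451 * 8 = 59608 bits
compressed_size = n_symbols * avg_code_len = 7451 * 2.38 = 17733.38 bits
ratio = original_size / compressed_size = 59608 / 17733.38 = 3.3613

Compression ratio = 3.3613


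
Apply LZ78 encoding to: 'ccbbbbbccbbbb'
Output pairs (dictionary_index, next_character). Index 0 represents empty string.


LZ78 encoding steps:
Dictionary: {0: ''}
Step 1: w='' (idx 0), next='c' -> output (0, 'c'), add 'c' as idx 1
Step 2: w='c' (idx 1), next='b' -> output (1, 'b'), add 'cb' as idx 2
Step 3: w='' (idx 0), next='b' -> output (0, 'b'), add 'b' as idx 3
Step 4: w='b' (idx 3), next='b' -> output (3, 'b'), add 'bb' as idx 4
Step 5: w='b' (idx 3), next='c' -> output (3, 'c'), add 'bc' as idx 5
Step 6: w='cb' (idx 2), next='b' -> output (2, 'b'), add 'cbb' as idx 6
Step 7: w='bb' (idx 4), end of input -> output (4, '')


Encoded: [(0, 'c'), (1, 'b'), (0, 'b'), (3, 'b'), (3, 'c'), (2, 'b'), (4, '')]


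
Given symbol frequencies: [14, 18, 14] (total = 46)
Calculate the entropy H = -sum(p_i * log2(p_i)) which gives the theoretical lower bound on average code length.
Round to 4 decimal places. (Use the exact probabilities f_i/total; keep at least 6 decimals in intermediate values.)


Per-symbol terms -p_i * log2(p_i) with p_i = f_i/46:
  p = 14/46 = 0.304348: log2(p) = -1.716207, -p*log2(p) = 0.522324
  p = 18/46 = 0.391304: log2(p) = -1.353637, -p*log2(p) = 0.529684
  p = 14/46 = 0.304348: log2(p) = -1.716207, -p*log2(p) = 0.522324
H = 0.522324 + 0.529684 + 0.522324 = 1.574332

H = 1.5743 bits/symbol


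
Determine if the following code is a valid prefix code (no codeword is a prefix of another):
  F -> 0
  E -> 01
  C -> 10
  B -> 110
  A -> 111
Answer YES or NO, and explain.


Checking each pair (does one codeword prefix another?):
  F='0' vs E='01': prefix -- VIOLATION

NO -- this is NOT a valid prefix code. F (0) is a prefix of E (01).


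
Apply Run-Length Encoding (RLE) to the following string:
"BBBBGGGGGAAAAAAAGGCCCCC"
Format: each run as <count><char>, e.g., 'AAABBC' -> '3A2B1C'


Scanning runs left to right:
  i=0: run of 'B' x 4 -> '4B'
  i=4: run of 'G' x 5 -> '5G'
  i=9: run of 'A' x 7 -> '7A'
  i=16: run of 'G' x 2 -> '2G'
  i=18: run of 'C' x 5 -> '5C'

RLE = 4B5G7A2G5C


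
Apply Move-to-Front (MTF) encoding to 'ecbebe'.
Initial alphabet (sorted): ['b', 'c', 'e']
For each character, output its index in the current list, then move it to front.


MTF encoding:
'e': index 2 in ['b', 'c', 'e'] -> ['e', 'b', 'c']
'c': index 2 in ['e', 'b', 'c'] -> ['c', 'e', 'b']
'b': index 2 in ['c', 'e', 'b'] -> ['b', 'c', 'e']
'e': index 2 in ['b', 'c', 'e'] -> ['e', 'b', 'c']
'b': index 1 in ['e', 'b', 'c'] -> ['b', 'e', 'c']
'e': index 1 in ['b', 'e', 'c'] -> ['e', 'b', 'c']


Output: [2, 2, 2, 2, 1, 1]


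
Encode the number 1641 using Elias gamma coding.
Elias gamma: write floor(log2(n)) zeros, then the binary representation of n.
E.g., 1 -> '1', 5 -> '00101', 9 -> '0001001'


num_bits = floor(log2(1641)) + 1 = 11
leading_zeros = num_bits - 1 = 10
binary(1641) = 11001101001

Elias gamma(1641) = '0000000000' + '11001101001' = 000000000011001101001 (21 bits)


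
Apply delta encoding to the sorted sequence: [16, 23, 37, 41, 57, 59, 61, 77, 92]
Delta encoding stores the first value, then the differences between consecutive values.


First value: 16
Deltas:
  23 - 16 = 7
  37 - 23 = 14
  41 - 37 = 4
  57 - 41 = 16
  59 - 57 = 2
  61 - 59 = 2
  77 - 61 = 16
  92 - 77 = 15


Delta encoded: [16, 7, 14, 4, 16, 2, 2, 16, 15]


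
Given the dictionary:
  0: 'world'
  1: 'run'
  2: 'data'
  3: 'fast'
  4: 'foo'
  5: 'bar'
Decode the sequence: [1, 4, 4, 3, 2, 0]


Look up each index in the dictionary:
  1 -> 'run'
  4 -> 'foo'
  4 -> 'foo'
  3 -> 'fast'
  2 -> 'data'
  0 -> 'world'

Decoded: "run foo foo fast data world"


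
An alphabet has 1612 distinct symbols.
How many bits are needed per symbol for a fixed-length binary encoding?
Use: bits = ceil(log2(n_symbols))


log2(1612) = 10.6546
Bracket: 2^10 = 1024 < 1612 <= 2^11 = 2048
So ceil(log2(1612)) = 11

bits = ceil(log2(1612)) = ceil(10.6546) = 11 bits


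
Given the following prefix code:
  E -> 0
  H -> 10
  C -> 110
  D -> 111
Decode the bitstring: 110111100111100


Decoding step by step:
Bits 110 -> C
Bits 111 -> D
Bits 10 -> H
Bits 0 -> E
Bits 111 -> D
Bits 10 -> H
Bits 0 -> E


Decoded message: CDHEDHE


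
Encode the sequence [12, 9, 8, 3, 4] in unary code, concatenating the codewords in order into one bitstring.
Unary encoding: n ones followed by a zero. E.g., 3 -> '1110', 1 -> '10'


Encode each number as n ones followed by a terminating 0:
  12 -> 1111111111110 (13 bits)
  9 -> 1111111110 (10 bits)
  8 -> 111111110 (9 bits)
  3 -> 1110 (4 bits)
  4 -> 11110 (5 bits)
Total length = 13 + 10 + 9 + 4 + 5 = 41 bits.

Unary([12, 9, 8, 3, 4]) = 11111111111101111111110111111110111011110 (41 bits)


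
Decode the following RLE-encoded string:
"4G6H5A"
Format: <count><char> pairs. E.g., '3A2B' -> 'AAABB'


Expanding each <count><char> pair:
  4G -> 'GGGG'
  6H -> 'HHHHHH'
  5A -> 'AAAAA'

Decoded = GGGGHHHHHHAAAAA


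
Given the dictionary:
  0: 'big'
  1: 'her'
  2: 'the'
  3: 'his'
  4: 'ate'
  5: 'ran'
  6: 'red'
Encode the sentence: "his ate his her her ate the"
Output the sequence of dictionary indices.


Look up each word in the dictionary:
  'his' -> 3
  'ate' -> 4
  'his' -> 3
  'her' -> 1
  'her' -> 1
  'ate' -> 4
  'the' -> 2

Encoded: [3, 4, 3, 1, 1, 4, 2]


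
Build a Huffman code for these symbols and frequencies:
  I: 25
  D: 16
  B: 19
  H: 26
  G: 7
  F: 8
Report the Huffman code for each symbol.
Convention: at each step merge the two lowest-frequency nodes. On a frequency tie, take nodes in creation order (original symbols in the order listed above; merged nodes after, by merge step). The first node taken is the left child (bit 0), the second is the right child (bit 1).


Huffman tree construction:
Step 1: Merge G(7) + F(8) = 15
Step 2: Merge (G+F)(15) + D(16) = 31
Step 3: Merge B(19) + I(25) = 44
Step 4: Merge H(26) + ((G+F)+D)(31) = 57
Step 5: Merge (B+I)(44) + (H+((G+F)+D))(57) = 101
Read each symbol's code off the tree from the root (left child = 0, right child = 1).

Codes:
  I: 01 (length 2)
  D: 111 (length 3)
  B: 00 (length 2)
  H: 10 (length 2)
  G: 1100 (length 4)
  F: 1101 (length 4)
Average code length: 248/101 = 2.4554 bits/symbol


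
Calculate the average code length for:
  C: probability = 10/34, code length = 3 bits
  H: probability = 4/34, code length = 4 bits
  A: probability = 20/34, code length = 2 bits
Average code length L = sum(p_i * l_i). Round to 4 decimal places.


Weighted contributions p_i * l_i:
  C: (10/34) * 3 = 30/34
  H: (4/34) * 4 = 16/34
  A: (20/34) * 2 = 40/34
Sum = (30 + 16 + 40)/34 = 86/34

L = 86/34 = 2.5294 bits/symbol


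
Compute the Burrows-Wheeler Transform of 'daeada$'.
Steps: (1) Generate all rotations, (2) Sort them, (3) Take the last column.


Rotations (sorted):
  0: $daeada -> last char: a
  1: a$daead -> last char: d
  2: ada$dae -> last char: e
  3: aeada$d -> last char: d
  4: da$daea -> last char: a
  5: daeada$ -> last char: $
  6: eada$da -> last char: a


BWT = adeda$a


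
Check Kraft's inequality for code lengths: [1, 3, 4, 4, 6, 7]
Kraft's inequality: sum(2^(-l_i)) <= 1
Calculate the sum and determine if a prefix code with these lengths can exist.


Sum = 2^(-1) + 2^(-3) + 2^(-4) + 2^(-4) + 2^(-6) + 2^(-7)
    = 0.5 + 0.125 + 0.0625 + 0.0625 + 0.015625 + 0.0078125
    = 99/128 = 0.7734375
Since 0.7734375 <= 1, Kraft's inequality IS satisfied.
A prefix code with these lengths CAN exist.

Kraft sum = 0.7734375. Satisfied.


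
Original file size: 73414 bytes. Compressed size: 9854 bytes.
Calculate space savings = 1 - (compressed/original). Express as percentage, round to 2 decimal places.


ratio = compressed/original = 9854/73414 = 0.134225
savings = 1 - ratio = 1 - 0.134225 = 0.865775
as a percentage: 0.865775 * 100 = 86.58%

Space savings = 1 - 9854/73414 = 86.58%


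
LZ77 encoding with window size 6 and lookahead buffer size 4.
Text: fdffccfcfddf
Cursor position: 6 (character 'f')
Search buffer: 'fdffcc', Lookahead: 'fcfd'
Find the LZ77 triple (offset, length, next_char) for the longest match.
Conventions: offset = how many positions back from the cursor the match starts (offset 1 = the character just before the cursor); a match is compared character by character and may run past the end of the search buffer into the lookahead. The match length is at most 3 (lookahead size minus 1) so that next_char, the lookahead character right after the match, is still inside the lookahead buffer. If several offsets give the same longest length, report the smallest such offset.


Try each offset into the search buffer:
  offset=1 (pos 5, char 'c'): match length 0
  offset=2 (pos 4, char 'c'): match length 0
  offset=3 (pos 3, char 'f'): match length 2
  offset=4 (pos 2, char 'f'): match length 1
  offset=5 (pos 1, char 'd'): match length 0
  offset=6 (pos 0, char 'f'): match length 1
Longest match has length 2 at offset 3.
next_char = character at position 6 + 2 = 8 -> 'f'

Best match: offset=3, length=2 (matching 'fc' starting at position 3)
LZ77 triple: (3, 2, 'f')


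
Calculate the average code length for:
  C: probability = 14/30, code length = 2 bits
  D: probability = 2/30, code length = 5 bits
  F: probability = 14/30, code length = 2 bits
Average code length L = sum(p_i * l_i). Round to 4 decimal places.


Weighted contributions p_i * l_i:
  C: (14/30) * 2 = 28/30
  D: (2/30) * 5 = 10/30
  F: (14/30) * 2 = 28/30
Sum = (28 + 10 + 28)/30 = 66/30

L = 66/30 = 2.2000 bits/symbol


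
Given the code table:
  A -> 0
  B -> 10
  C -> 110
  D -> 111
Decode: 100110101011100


Decoding:
10 -> B
0 -> A
110 -> C
10 -> B
10 -> B
111 -> D
0 -> A
0 -> A


Result: BACBBDAA


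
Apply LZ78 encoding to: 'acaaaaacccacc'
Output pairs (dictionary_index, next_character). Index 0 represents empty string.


LZ78 encoding steps:
Dictionary: {0: ''}
Step 1: w='' (idx 0), next='a' -> output (0, 'a'), add 'a' as idx 1
Step 2: w='' (idx 0), next='c' -> output (0, 'c'), add 'c' as idx 2
Step 3: w='a' (idx 1), next='a' -> output (1, 'a'), add 'aa' as idx 3
Step 4: w='aa' (idx 3), next='a' -> output (3, 'a'), add 'aaa' as idx 4
Step 5: w='c' (idx 2), next='c' -> output (2, 'c'), add 'cc' as idx 5
Step 6: w='c' (idx 2), next='a' -> output (2, 'a'), add 'ca' as idx 6
Step 7: w='cc' (idx 5), end of input -> output (5, '')


Encoded: [(0, 'a'), (0, 'c'), (1, 'a'), (3, 'a'), (2, 'c'), (2, 'a'), (5, '')]


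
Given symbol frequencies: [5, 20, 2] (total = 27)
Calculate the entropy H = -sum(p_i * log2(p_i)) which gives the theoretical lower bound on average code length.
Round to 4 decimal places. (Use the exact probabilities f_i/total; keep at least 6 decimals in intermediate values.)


Per-symbol terms -p_i * log2(p_i) with p_i = f_i/27:
  p = 5/27 = 0.185185: log2(p) = -2.432959, -p*log2(p) = 0.450548
  p = 20/27 = 0.740741: log2(p) = -0.432959, -p*log2(p) = 0.320711
  p = 2/27 = 0.074074: log2(p) = -3.754888, -p*log2(p) = 0.278140
H = 0.450548 + 0.320711 + 0.278140 = 1.049399

H = 1.0494 bits/symbol


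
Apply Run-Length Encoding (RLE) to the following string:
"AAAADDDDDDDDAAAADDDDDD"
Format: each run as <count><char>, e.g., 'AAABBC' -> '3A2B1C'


Scanning runs left to right:
  i=0: run of 'A' x 4 -> '4A'
  i=4: run of 'D' x 8 -> '8D'
  i=12: run of 'A' x 4 -> '4A'
  i=16: run of 'D' x 6 -> '6D'

RLE = 4A8D4A6D


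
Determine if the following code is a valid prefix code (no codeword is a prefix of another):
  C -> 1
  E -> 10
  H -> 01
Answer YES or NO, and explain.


Checking each pair (does one codeword prefix another?):
  C='1' vs E='10': prefix -- VIOLATION

NO -- this is NOT a valid prefix code. C (1) is a prefix of E (10).


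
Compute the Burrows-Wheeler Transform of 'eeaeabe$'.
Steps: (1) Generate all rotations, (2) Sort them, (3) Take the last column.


Rotations (sorted):
  0: $eeaeabe -> last char: e
  1: abe$eeae -> last char: e
  2: aeabe$ee -> last char: e
  3: be$eeaea -> last char: a
  4: e$eeaeab -> last char: b
  5: eabe$eea -> last char: a
  6: eaeabe$e -> last char: e
  7: eeaeabe$ -> last char: $


BWT = eeeabae$


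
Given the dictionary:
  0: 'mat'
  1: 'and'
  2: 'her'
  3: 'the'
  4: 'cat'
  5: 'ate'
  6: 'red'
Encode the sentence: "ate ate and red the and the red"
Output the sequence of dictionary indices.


Look up each word in the dictionary:
  'ate' -> 5
  'ate' -> 5
  'and' -> 1
  'red' -> 6
  'the' -> 3
  'and' -> 1
  'the' -> 3
  'red' -> 6

Encoded: [5, 5, 1, 6, 3, 1, 3, 6]


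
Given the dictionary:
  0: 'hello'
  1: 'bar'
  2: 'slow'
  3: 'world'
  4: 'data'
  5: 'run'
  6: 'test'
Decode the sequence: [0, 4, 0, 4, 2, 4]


Look up each index in the dictionary:
  0 -> 'hello'
  4 -> 'data'
  0 -> 'hello'
  4 -> 'data'
  2 -> 'slow'
  4 -> 'data'

Decoded: "hello data hello data slow data"


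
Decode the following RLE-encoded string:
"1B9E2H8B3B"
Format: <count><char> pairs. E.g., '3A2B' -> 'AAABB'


Expanding each <count><char> pair:
  1B -> 'B'
  9E -> 'EEEEEEEEE'
  2H -> 'HH'
  8B -> 'BBBBBBBB'
  3B -> 'BBB'

Decoded = BEEEEEEEEEHHBBBBBBBBBBB


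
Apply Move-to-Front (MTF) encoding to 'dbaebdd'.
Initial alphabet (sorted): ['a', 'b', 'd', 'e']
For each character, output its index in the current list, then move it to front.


MTF encoding:
'd': index 2 in ['a', 'b', 'd', 'e'] -> ['d', 'a', 'b', 'e']
'b': index 2 in ['d', 'a', 'b', 'e'] -> ['b', 'd', 'a', 'e']
'a': index 2 in ['b', 'd', 'a', 'e'] -> ['a', 'b', 'd', 'e']
'e': index 3 in ['a', 'b', 'd', 'e'] -> ['e', 'a', 'b', 'd']
'b': index 2 in ['e', 'a', 'b', 'd'] -> ['b', 'e', 'a', 'd']
'd': index 3 in ['b', 'e', 'a', 'd'] -> ['d', 'b', 'e', 'a']
'd': index 0 in ['d', 'b', 'e', 'a'] -> ['d', 'b', 'e', 'a']


Output: [2, 2, 2, 3, 2, 3, 0]


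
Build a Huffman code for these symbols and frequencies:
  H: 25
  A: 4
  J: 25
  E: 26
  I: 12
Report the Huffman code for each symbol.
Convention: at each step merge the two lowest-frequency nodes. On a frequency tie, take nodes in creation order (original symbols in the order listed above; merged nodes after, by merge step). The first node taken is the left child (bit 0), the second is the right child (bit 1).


Huffman tree construction:
Step 1: Merge A(4) + I(12) = 16
Step 2: Merge (A+I)(16) + H(25) = 41
Step 3: Merge J(25) + E(26) = 51
Step 4: Merge ((A+I)+H)(41) + (J+E)(51) = 92
Read each symbol's code off the tree from the root (left child = 0, right child = 1).

Codes:
  H: 01 (length 2)
  A: 000 (length 3)
  J: 10 (length 2)
  E: 11 (length 2)
  I: 001 (length 3)
Average code length: 200/92 = 2.1739 bits/symbol


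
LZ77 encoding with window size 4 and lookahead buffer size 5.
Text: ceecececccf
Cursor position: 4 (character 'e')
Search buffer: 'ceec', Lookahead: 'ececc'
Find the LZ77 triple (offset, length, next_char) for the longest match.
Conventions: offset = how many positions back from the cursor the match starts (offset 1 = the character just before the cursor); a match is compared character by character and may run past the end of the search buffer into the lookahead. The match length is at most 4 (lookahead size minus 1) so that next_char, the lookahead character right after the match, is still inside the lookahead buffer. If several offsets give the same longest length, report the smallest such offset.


Try each offset into the search buffer:
  offset=1 (pos 3, char 'c'): match length 0
  offset=2 (pos 2, char 'e'): match length 4
  offset=3 (pos 1, char 'e'): match length 1
  offset=4 (pos 0, char 'c'): match length 0
Longest match has length 4 at offset 2.
next_char = character at position 4 + 4 = 8 -> 'c'

Best match: offset=2, length=4 (matching 'ecec' starting at position 2)
LZ77 triple: (2, 4, 'c')


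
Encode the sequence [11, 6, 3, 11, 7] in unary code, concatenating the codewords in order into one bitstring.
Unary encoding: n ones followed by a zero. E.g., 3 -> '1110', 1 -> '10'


Encode each number as n ones followed by a terminating 0:
  11 -> 111111111110 (12 bits)
  6 -> 1111110 (7 bits)
  3 -> 1110 (4 bits)
  11 -> 111111111110 (12 bits)
  7 -> 11111110 (8 bits)
Total length = 12 + 7 + 4 + 12 + 8 = 43 bits.

Unary([11, 6, 3, 11, 7]) = 1111111111101111110111011111111111011111110 (43 bits)


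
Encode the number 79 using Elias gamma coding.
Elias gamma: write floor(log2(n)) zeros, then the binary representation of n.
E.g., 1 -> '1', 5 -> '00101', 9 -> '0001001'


num_bits = floor(log2(79)) + 1 = 7
leading_zeros = num_bits - 1 = 6
binary(79) = 1001111

Elias gamma(79) = '000000' + '1001111' = 0000001001111 (13 bits)


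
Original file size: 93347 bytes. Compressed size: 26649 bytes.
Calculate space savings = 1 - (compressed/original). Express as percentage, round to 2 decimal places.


ratio = compressed/original = 26649/93347 = 0.285483
savings = 1 - ratio = 1 - 0.285483 = 0.714517
as a percentage: 0.714517 * 100 = 71.45%

Space savings = 1 - 26649/93347 = 71.45%


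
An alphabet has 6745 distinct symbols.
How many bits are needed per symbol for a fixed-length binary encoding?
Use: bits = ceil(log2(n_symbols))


log2(6745) = 12.7196
Bracket: 2^12 = 4096 < 6745 <= 2^13 = 8192
So ceil(log2(6745)) = 13

bits = ceil(log2(6745)) = ceil(12.7196) = 13 bits


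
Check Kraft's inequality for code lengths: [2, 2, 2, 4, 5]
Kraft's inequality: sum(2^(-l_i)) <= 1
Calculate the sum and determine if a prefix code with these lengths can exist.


Sum = 2^(-2) + 2^(-2) + 2^(-2) + 2^(-4) + 2^(-5)
    = 0.25 + 0.25 + 0.25 + 0.0625 + 0.03125
    = 27/32 = 0.84375
Since 0.84375 <= 1, Kraft's inequality IS satisfied.
A prefix code with these lengths CAN exist.

Kraft sum = 0.84375. Satisfied.


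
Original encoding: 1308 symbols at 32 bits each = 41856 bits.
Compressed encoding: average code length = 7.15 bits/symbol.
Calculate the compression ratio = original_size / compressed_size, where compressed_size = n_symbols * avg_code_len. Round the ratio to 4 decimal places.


original_size = n_symbols * orig_bits = 1308 * 32 = 41856 bits
compressed_size = n_symbols * avg_code_len = 1308 * 7.15 = 9352.2 bits
ratio = original_size / compressed_size = 41856 / 9352.2 = 4.4755

Compression ratio = 4.4755


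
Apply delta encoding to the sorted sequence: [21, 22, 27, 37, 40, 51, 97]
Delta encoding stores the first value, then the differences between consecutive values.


First value: 21
Deltas:
  22 - 21 = 1
  27 - 22 = 5
  37 - 27 = 10
  40 - 37 = 3
  51 - 40 = 11
  97 - 51 = 46


Delta encoded: [21, 1, 5, 10, 3, 11, 46]


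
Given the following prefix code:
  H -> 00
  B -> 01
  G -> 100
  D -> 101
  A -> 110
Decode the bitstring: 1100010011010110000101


Decoding step by step:
Bits 110 -> A
Bits 00 -> H
Bits 100 -> G
Bits 110 -> A
Bits 101 -> D
Bits 100 -> G
Bits 00 -> H
Bits 101 -> D


Decoded message: AHGADGHD


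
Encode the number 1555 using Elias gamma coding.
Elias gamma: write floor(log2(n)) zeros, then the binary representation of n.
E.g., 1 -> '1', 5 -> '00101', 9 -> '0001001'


num_bits = floor(log2(1555)) + 1 = 11
leading_zeros = num_bits - 1 = 10
binary(1555) = 11000010011

Elias gamma(1555) = '0000000000' + '11000010011' = 000000000011000010011 (21 bits)


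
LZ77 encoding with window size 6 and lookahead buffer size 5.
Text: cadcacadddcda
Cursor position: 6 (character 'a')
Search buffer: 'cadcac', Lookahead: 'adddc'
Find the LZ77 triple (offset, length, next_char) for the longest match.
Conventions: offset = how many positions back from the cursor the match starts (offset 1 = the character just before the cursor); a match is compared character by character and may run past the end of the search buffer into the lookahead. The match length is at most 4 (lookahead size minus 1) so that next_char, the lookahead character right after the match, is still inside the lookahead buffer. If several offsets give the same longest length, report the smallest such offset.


Try each offset into the search buffer:
  offset=1 (pos 5, char 'c'): match length 0
  offset=2 (pos 4, char 'a'): match length 1
  offset=3 (pos 3, char 'c'): match length 0
  offset=4 (pos 2, char 'd'): match length 0
  offset=5 (pos 1, char 'a'): match length 2
  offset=6 (pos 0, char 'c'): match length 0
Longest match has length 2 at offset 5.
next_char = character at position 6 + 2 = 8 -> 'd'

Best match: offset=5, length=2 (matching 'ad' starting at position 1)
LZ77 triple: (5, 2, 'd')


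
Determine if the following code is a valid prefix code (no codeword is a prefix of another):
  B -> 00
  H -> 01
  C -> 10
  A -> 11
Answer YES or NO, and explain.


Checking each pair (does one codeword prefix another?):
  B='00' vs H='01': no prefix
  B='00' vs C='10': no prefix
  B='00' vs A='11': no prefix
  H='01' vs B='00': no prefix
  H='01' vs C='10': no prefix
  H='01' vs A='11': no prefix
  C='10' vs B='00': no prefix
  C='10' vs H='01': no prefix
  C='10' vs A='11': no prefix
  A='11' vs B='00': no prefix
  A='11' vs H='01': no prefix
  A='11' vs C='10': no prefix
No violation found over all pairs.

YES -- this is a valid prefix code. No codeword is a prefix of any other codeword.


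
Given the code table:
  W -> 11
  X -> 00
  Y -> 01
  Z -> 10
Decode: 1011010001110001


Decoding:
10 -> Z
11 -> W
01 -> Y
00 -> X
01 -> Y
11 -> W
00 -> X
01 -> Y


Result: ZWYXYWXY


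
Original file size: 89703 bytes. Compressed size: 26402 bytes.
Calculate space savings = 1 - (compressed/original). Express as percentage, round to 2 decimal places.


ratio = compressed/original = 26402/89703 = 0.294327
savings = 1 - ratio = 1 - 0.294327 = 0.705673
as a percentage: 0.705673 * 100 = 70.57%

Space savings = 1 - 26402/89703 = 70.57%


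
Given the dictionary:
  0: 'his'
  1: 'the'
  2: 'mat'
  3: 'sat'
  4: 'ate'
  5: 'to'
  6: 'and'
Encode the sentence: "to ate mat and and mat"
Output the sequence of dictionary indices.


Look up each word in the dictionary:
  'to' -> 5
  'ate' -> 4
  'mat' -> 2
  'and' -> 6
  'and' -> 6
  'mat' -> 2

Encoded: [5, 4, 2, 6, 6, 2]


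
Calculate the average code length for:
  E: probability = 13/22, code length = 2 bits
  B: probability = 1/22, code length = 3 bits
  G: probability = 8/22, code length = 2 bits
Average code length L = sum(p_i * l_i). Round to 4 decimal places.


Weighted contributions p_i * l_i:
  E: (13/22) * 2 = 26/22
  B: (1/22) * 3 = 3/22
  G: (8/22) * 2 = 16/22
Sum = (26 + 3 + 16)/22 = 45/22

L = 45/22 = 2.0455 bits/symbol


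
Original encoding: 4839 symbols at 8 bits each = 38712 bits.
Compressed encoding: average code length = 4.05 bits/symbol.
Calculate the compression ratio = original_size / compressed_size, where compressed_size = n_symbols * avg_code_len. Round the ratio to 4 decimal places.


original_size = n_symbols * orig_bits = 4839 * 8 = 38712 bits
compressed_size = n_symbols * avg_code_len = 4839 * 4.05 = 19597.95 bits
ratio = original_size / compressed_size = 38712 / 19597.95 = 1.9753

Compression ratio = 1.9753


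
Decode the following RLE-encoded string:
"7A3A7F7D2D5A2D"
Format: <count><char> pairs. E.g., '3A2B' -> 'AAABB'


Expanding each <count><char> pair:
  7A -> 'AAAAAAA'
  3A -> 'AAA'
  7F -> 'FFFFFFF'
  7D -> 'DDDDDDD'
  2D -> 'DD'
  5A -> 'AAAAA'
  2D -> 'DD'

Decoded = AAAAAAAAAAFFFFFFFDDDDDDDDDAAAAADD


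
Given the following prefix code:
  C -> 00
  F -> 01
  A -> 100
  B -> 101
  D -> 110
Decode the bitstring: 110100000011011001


Decoding step by step:
Bits 110 -> D
Bits 100 -> A
Bits 00 -> C
Bits 00 -> C
Bits 110 -> D
Bits 110 -> D
Bits 01 -> F


Decoded message: DACCDDF


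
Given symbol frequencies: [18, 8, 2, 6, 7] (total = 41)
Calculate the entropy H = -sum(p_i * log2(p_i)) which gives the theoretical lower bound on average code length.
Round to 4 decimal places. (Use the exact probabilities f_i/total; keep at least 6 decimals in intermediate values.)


Per-symbol terms -p_i * log2(p_i) with p_i = f_i/41:
  p = 18/41 = 0.439024: log2(p) = -1.187627, -p*log2(p) = 0.521397
  p = 8/41 = 0.195122: log2(p) = -2.357552, -p*log2(p) = 0.460010
  p = 2/41 = 0.048780: log2(p) = -4.357552, -p*log2(p) = 0.212564
  p = 6/41 = 0.146341: log2(p) = -2.772590, -p*log2(p) = 0.405745
  p = 7/41 = 0.170732: log2(p) = -2.550197, -p*log2(p) = 0.435400
H = 0.521397 + 0.460010 + 0.212564 + 0.405745 + 0.435400 = 2.035116

H = 2.0351 bits/symbol


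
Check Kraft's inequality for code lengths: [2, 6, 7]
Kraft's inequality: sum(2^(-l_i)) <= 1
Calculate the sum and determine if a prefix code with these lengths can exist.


Sum = 2^(-2) + 2^(-6) + 2^(-7)
    = 0.25 + 0.015625 + 0.0078125
    = 35/128 = 0.2734375
Since 0.2734375 <= 1, Kraft's inequality IS satisfied.
A prefix code with these lengths CAN exist.

Kraft sum = 0.2734375. Satisfied.


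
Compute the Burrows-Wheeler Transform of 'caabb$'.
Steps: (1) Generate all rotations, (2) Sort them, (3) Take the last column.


Rotations (sorted):
  0: $caabb -> last char: b
  1: aabb$c -> last char: c
  2: abb$ca -> last char: a
  3: b$caab -> last char: b
  4: bb$caa -> last char: a
  5: caabb$ -> last char: $


BWT = bcaba$


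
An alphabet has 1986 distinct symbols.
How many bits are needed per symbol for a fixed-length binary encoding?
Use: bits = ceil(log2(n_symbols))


log2(1986) = 10.9556
Bracket: 2^10 = 1024 < 1986 <= 2^11 = 2048
So ceil(log2(1986)) = 11

bits = ceil(log2(1986)) = ceil(10.9556) = 11 bits


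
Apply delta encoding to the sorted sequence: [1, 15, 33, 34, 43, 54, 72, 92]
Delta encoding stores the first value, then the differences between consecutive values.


First value: 1
Deltas:
  15 - 1 = 14
  33 - 15 = 18
  34 - 33 = 1
  43 - 34 = 9
  54 - 43 = 11
  72 - 54 = 18
  92 - 72 = 20


Delta encoded: [1, 14, 18, 1, 9, 11, 18, 20]


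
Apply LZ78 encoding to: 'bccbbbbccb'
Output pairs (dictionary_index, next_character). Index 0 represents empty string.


LZ78 encoding steps:
Dictionary: {0: ''}
Step 1: w='' (idx 0), next='b' -> output (0, 'b'), add 'b' as idx 1
Step 2: w='' (idx 0), next='c' -> output (0, 'c'), add 'c' as idx 2
Step 3: w='c' (idx 2), next='b' -> output (2, 'b'), add 'cb' as idx 3
Step 4: w='b' (idx 1), next='b' -> output (1, 'b'), add 'bb' as idx 4
Step 5: w='b' (idx 1), next='c' -> output (1, 'c'), add 'bc' as idx 5
Step 6: w='cb' (idx 3), end of input -> output (3, '')


Encoded: [(0, 'b'), (0, 'c'), (2, 'b'), (1, 'b'), (1, 'c'), (3, '')]


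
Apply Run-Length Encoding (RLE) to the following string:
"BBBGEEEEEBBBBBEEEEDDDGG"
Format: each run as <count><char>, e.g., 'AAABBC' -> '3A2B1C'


Scanning runs left to right:
  i=0: run of 'B' x 3 -> '3B'
  i=3: run of 'G' x 1 -> '1G'
  i=4: run of 'E' x 5 -> '5E'
  i=9: run of 'B' x 5 -> '5B'
  i=14: run of 'E' x 4 -> '4E'
  i=18: run of 'D' x 3 -> '3D'
  i=21: run of 'G' x 2 -> '2G'

RLE = 3B1G5E5B4E3D2G


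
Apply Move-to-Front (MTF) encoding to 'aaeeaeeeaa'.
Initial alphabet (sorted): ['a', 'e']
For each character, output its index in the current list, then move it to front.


MTF encoding:
'a': index 0 in ['a', 'e'] -> ['a', 'e']
'a': index 0 in ['a', 'e'] -> ['a', 'e']
'e': index 1 in ['a', 'e'] -> ['e', 'a']
'e': index 0 in ['e', 'a'] -> ['e', 'a']
'a': index 1 in ['e', 'a'] -> ['a', 'e']
'e': index 1 in ['a', 'e'] -> ['e', 'a']
'e': index 0 in ['e', 'a'] -> ['e', 'a']
'e': index 0 in ['e', 'a'] -> ['e', 'a']
'a': index 1 in ['e', 'a'] -> ['a', 'e']
'a': index 0 in ['a', 'e'] -> ['a', 'e']


Output: [0, 0, 1, 0, 1, 1, 0, 0, 1, 0]


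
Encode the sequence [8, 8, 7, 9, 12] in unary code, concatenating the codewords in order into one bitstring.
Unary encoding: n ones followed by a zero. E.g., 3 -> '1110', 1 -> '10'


Encode each number as n ones followed by a terminating 0:
  8 -> 111111110 (9 bits)
  8 -> 111111110 (9 bits)
  7 -> 11111110 (8 bits)
  9 -> 1111111110 (10 bits)
  12 -> 1111111111110 (13 bits)
Total length = 9 + 9 + 8 + 10 + 13 = 49 bits.

Unary([8, 8, 7, 9, 12]) = 1111111101111111101111111011111111101111111111110 (49 bits)


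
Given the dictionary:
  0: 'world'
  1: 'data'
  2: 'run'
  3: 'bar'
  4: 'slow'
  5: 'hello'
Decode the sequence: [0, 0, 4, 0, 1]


Look up each index in the dictionary:
  0 -> 'world'
  0 -> 'world'
  4 -> 'slow'
  0 -> 'world'
  1 -> 'data'

Decoded: "world world slow world data"


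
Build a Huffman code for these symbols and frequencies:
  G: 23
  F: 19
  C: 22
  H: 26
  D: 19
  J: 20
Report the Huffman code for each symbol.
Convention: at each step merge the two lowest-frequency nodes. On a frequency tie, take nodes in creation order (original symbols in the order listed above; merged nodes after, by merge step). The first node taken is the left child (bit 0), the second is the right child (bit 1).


Huffman tree construction:
Step 1: Merge F(19) + D(19) = 38
Step 2: Merge J(20) + C(22) = 42
Step 3: Merge G(23) + H(26) = 49
Step 4: Merge (F+D)(38) + (J+C)(42) = 80
Step 5: Merge (G+H)(49) + ((F+D)+(J+C))(80) = 129
Read each symbol's code off the tree from the root (left child = 0, right child = 1).

Codes:
  G: 00 (length 2)
  F: 100 (length 3)
  C: 111 (length 3)
  H: 01 (length 2)
  D: 101 (length 3)
  J: 110 (length 3)
Average code length: 338/129 = 2.6202 bits/symbol


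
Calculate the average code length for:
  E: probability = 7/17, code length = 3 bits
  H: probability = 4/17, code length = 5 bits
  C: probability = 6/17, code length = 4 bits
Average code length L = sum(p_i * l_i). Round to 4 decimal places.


Weighted contributions p_i * l_i:
  E: (7/17) * 3 = 21/17
  H: (4/17) * 5 = 20/17
  C: (6/17) * 4 = 24/17
Sum = (21 + 20 + 24)/17 = 65/17

L = 65/17 = 3.8235 bits/symbol


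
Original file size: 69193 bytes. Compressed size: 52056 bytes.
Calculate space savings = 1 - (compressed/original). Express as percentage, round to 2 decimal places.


ratio = compressed/original = 52056/69193 = 0.75233
savings = 1 - ratio = 1 - 0.75233 = 0.24767
as a percentage: 0.24767 * 100 = 24.77%

Space savings = 1 - 52056/69193 = 24.77%


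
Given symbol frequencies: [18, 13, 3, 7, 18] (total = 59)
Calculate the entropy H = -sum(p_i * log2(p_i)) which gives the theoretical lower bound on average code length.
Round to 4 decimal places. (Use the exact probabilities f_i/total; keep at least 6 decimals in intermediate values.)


Per-symbol terms -p_i * log2(p_i) with p_i = f_i/59:
  p = 18/59 = 0.305085: log2(p) = -1.712718, -p*log2(p) = 0.522524
  p = 13/59 = 0.220339: log2(p) = -2.182203, -p*log2(p) = 0.480824
  p = 3/59 = 0.050847: log2(p) = -4.297681, -p*log2(p) = 0.218526
  p = 7/59 = 0.118644: log2(p) = -3.075288, -p*log2(p) = 0.364865
  p = 18/59 = 0.305085: log2(p) = -1.712718, -p*log2(p) = 0.522524
H = 0.522524 + 0.480824 + 0.218526 + 0.364865 + 0.522524 = 2.109263

H = 2.1093 bits/symbol


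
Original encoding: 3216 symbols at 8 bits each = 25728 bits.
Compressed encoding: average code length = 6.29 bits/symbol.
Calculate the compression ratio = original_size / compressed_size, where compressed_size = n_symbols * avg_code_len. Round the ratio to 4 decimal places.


original_size = n_symbols * orig_bits = 3216 * 8 = 25728 bits
compressed_size = n_symbols * avg_code_len = 3216 * 6.29 = 20228.64 bits
ratio = original_size / compressed_size = 25728 / 20228.64 = 1.2719

Compression ratio = 1.2719


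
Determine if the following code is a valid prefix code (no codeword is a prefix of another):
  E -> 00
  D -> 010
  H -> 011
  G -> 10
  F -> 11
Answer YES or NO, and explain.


Checking each pair (does one codeword prefix another?):
  E='00' vs D='010': no prefix
  E='00' vs H='011': no prefix
  E='00' vs G='10': no prefix
  E='00' vs F='11': no prefix
  D='010' vs E='00': no prefix
  D='010' vs H='011': no prefix
  D='010' vs G='10': no prefix
  D='010' vs F='11': no prefix
  H='011' vs E='00': no prefix
  H='011' vs D='010': no prefix
  H='011' vs G='10': no prefix
  H='011' vs F='11': no prefix
  G='10' vs E='00': no prefix
  G='10' vs D='010': no prefix
  G='10' vs H='011': no prefix
  G='10' vs F='11': no prefix
  F='11' vs E='00': no prefix
  F='11' vs D='010': no prefix
  F='11' vs H='011': no prefix
  F='11' vs G='10': no prefix
No violation found over all pairs.

YES -- this is a valid prefix code. No codeword is a prefix of any other codeword.
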